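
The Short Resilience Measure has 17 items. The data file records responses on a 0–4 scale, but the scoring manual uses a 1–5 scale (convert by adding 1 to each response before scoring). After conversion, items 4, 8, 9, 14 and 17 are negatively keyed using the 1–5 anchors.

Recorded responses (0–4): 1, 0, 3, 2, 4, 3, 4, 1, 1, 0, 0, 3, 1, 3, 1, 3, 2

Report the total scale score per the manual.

51

Convert to 1–5: 2, 1, 4, 3, 5, 4, 5, 2, 2, 1, 1, 4, 2, 4, 2, 4, 3
Reverse-coded (on a 1–5 scale, reversed = 6 − raw):
  item 4: 6 − 3 = 3
  item 8: 6 − 2 = 4
  item 9: 6 − 2 = 4
  item 14: 6 − 4 = 2
  item 17: 6 − 3 = 3
Scored: 2, 1, 4, 3, 5, 4, 5, 4, 4, 1, 1, 4, 2, 2, 2, 4, 3
Total = 51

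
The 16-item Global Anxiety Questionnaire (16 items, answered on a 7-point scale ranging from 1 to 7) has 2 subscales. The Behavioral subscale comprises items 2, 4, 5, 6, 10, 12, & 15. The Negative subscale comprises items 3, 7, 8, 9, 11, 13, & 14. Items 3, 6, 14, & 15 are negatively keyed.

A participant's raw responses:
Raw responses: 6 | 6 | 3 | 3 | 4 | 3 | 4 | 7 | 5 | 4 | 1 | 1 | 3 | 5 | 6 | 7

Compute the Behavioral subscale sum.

25

Behavioral items: 2, 4, 5, 6, 10, 12, 15.
Of these, items 6 & 15 are negatively keyed; reverse-coded value = 8 − response.
  item 2: 6
  item 4: 3
  item 5: 4
  item 6: 8 − 3 = 5
  item 10: 4
  item 12: 1
  item 15: 8 − 6 = 2
Sum = 6 + 3 + 4 + 5 + 4 + 1 + 2 = 25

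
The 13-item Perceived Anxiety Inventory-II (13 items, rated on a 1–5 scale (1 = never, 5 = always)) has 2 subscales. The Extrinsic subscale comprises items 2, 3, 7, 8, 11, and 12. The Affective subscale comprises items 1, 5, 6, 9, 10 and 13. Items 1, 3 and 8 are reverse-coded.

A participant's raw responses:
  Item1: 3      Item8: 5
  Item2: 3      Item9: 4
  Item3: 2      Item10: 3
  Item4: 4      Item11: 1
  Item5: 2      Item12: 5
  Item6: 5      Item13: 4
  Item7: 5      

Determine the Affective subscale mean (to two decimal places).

3.50

Affective items: 1, 5, 6, 9, 10, 13.
Of these, item 1 is reverse-coded; reverse-coded value = 6 − response.
  item 1: 6 − 3 = 3
  item 5: 2
  item 6: 5
  item 9: 4
  item 10: 3
  item 13: 4
Sum = 3 + 2 + 5 + 4 + 3 + 4 = 21
Mean = 21 / 6 = 3.50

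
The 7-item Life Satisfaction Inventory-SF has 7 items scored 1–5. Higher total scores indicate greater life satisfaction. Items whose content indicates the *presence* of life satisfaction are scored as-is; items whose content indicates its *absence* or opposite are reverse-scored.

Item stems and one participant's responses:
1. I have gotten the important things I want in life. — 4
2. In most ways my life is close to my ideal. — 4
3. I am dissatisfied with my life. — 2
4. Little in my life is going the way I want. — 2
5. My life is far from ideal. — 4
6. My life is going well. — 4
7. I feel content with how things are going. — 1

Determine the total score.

Items 3, 4, 5 describe the absence/opposite of life satisfaction → reverse-score.
on a 1–5 scale, reversed = 6 − raw.
  item 1: 4
  item 2: 4
  item 3: 6 − 2 = 4
  item 4: 6 − 2 = 4
  item 5: 6 − 4 = 2
  item 6: 4
  item 7: 1
Total = 4 + 4 + 4 + 4 + 2 + 4 + 1 = 23

23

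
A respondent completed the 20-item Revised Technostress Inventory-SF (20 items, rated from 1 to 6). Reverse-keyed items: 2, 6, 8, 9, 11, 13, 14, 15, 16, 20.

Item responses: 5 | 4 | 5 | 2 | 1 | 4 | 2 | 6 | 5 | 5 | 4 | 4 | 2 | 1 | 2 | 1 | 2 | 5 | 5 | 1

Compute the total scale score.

Raw sum = 66. Reverse-keyed items: 2, 6, 8, 9, 11, 13, 14, 15, 16, 20; their raw sum = 30.
Each reversal replaces raw with 7 − raw, changing the total by 7 − 2·raw per item.
Total = 66 + 10·7 − 2·30 = 66 + 70 − 60 = 76

76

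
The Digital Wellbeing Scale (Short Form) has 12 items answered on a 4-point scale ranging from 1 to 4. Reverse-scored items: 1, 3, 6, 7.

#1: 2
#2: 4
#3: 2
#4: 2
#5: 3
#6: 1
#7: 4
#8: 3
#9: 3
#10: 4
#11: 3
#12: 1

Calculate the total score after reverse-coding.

Reverse-scored items use 5 − raw:
  item 1: 5 − 2 = 3
  item 3: 5 − 2 = 3
  item 6: 5 − 1 = 4
  item 7: 5 − 4 = 1
After reverse-coding: 3, 4, 3, 2, 3, 4, 1, 3, 3, 4, 3, 1
Total = 3 + 4 + 3 + 2 + 3 + 4 + 1 + 3 + 3 + 4 + 3 + 1 = 34

34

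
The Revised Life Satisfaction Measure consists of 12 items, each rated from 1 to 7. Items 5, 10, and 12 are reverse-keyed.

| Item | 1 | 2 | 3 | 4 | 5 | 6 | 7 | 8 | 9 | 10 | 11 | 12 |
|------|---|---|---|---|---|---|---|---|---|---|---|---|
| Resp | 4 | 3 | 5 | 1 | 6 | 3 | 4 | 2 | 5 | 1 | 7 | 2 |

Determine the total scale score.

49

Reverse-coded items (reversed = (1+7) − raw = 8 − raw):
  item 5: 8 − 6 = 2
  item 10: 8 − 1 = 7
  item 12: 8 − 2 = 6
Scored items: 4, 3, 5, 1, 2, 3, 4, 2, 5, 7, 7, 6
Total = 4 + 3 + 5 + 1 + 2 + 3 + 4 + 2 + 5 + 7 + 7 + 6 = 49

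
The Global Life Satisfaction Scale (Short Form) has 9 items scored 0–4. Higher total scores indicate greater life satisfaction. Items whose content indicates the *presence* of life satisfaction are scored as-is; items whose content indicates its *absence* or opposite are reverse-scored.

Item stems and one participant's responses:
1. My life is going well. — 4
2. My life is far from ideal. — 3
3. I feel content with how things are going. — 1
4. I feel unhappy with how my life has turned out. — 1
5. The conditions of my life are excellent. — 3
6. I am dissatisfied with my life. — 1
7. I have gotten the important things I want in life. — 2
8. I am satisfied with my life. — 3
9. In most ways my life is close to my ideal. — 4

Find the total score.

Items 2, 4, 6 describe the absence/opposite of life satisfaction → reverse-score.
reverse-coded value = 4 − response.
  item 1: 4
  item 2: 4 − 3 = 1
  item 3: 1
  item 4: 4 − 1 = 3
  item 5: 3
  item 6: 4 − 1 = 3
  item 7: 2
  item 8: 3
  item 9: 4
Total = 4 + 1 + 1 + 3 + 3 + 3 + 2 + 3 + 4 = 24

24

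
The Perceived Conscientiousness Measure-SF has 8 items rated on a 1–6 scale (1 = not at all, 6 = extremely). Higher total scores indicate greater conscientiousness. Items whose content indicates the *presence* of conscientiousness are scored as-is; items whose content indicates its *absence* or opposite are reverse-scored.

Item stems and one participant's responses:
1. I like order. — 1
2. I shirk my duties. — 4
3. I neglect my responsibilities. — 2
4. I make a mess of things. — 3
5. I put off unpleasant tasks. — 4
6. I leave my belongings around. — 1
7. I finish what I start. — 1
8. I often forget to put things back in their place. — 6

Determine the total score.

Items 2, 3, 4, 5, 6, 8 describe the absence/opposite of conscientiousness → reverse-score.
reverse-coded value = 7 − response.
  item 1: 1
  item 2: 7 − 4 = 3
  item 3: 7 − 2 = 5
  item 4: 7 − 3 = 4
  item 5: 7 − 4 = 3
  item 6: 7 − 1 = 6
  item 7: 1
  item 8: 7 − 6 = 1
Total = 1 + 3 + 5 + 4 + 3 + 6 + 1 + 1 = 24

24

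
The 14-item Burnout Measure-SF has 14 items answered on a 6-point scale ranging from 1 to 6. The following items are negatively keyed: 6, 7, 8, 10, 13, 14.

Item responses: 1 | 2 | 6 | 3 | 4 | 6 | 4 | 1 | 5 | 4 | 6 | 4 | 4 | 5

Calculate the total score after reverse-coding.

49

Reverse-coded items (reversed = (1+6) − raw = 7 − raw):
  item 6: 7 − 6 = 1
  item 7: 7 − 4 = 3
  item 8: 7 − 1 = 6
  item 10: 7 − 4 = 3
  item 13: 7 − 4 = 3
  item 14: 7 − 5 = 2
After reverse-coding: 1, 2, 6, 3, 4, 1, 3, 6, 5, 3, 6, 4, 3, 2
Total = 1 + 2 + 6 + 3 + 4 + 1 + 3 + 6 + 5 + 3 + 6 + 4 + 3 + 2 = 49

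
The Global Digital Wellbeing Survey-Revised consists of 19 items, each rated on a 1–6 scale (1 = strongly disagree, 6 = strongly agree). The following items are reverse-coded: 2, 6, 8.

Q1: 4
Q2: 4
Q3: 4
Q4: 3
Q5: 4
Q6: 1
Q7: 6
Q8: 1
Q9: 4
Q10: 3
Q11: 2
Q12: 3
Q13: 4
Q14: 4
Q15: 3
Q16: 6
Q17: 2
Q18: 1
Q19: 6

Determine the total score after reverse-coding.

Reverse-coded items (reversed = (1+6) − raw = 7 − raw):
  item 2: 7 − 4 = 3
  item 6: 7 − 1 = 6
  item 8: 7 − 1 = 6
Scored items: 4, 3, 4, 3, 4, 6, 6, 6, 4, 3, 2, 3, 4, 4, 3, 6, 2, 1, 6
Total = 4 + 3 + 4 + 3 + 4 + 6 + 6 + 6 + 4 + 3 + 2 + 3 + 4 + 4 + 3 + 6 + 2 + 1 + 6 = 74

74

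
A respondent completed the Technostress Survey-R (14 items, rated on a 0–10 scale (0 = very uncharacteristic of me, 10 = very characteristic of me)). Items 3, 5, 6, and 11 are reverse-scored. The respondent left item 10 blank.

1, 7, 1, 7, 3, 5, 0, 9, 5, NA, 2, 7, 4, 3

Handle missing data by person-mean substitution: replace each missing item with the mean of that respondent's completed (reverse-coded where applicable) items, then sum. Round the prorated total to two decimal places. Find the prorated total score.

Reverse-coded (reverse-coded value = 10 − response):
  item 3: 10 − 1 = 9
  item 5: 10 − 3 = 7
  item 6: 10 − 5 = 5
  item 11: 10 − 2 = 8
Completed scored items (13 of 14): 1, 7, 9, 7, 7, 5, 0, 9, 5, 8, 7, 4, 3; sum = 72.
Person mean = 72 / 13 ≈ 5.5385
Prorated total = (72 / 13) × 14 = 77.54 (to 2 dp)

77.54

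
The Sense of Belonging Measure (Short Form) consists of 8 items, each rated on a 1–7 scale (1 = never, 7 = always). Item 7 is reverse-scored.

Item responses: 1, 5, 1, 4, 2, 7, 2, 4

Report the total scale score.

Reversing item 7 with 8 − raw:
Total = 1 + 5 + 1 + 4 + 2 + 7 + (8−2) + 4
      = 1 + 5 + 1 + 4 + 2 + 7 + 6 + 4 = 30

30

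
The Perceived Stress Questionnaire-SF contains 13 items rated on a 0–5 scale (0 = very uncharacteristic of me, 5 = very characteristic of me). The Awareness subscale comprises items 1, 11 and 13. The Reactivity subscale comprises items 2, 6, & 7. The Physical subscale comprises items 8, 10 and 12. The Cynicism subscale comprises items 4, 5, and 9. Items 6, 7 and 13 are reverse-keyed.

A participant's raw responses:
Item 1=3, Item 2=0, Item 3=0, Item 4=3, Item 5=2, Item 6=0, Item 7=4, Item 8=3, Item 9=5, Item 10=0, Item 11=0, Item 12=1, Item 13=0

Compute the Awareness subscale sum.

8

Awareness items: 1, 11, 13.
Of these, item 13 is reverse-keyed; reversed = (0+5) − raw = 5 − raw.
  item 1: 3
  item 11: 0
  item 13: 5 − 0 = 5
Sum = 3 + 0 + 5 = 8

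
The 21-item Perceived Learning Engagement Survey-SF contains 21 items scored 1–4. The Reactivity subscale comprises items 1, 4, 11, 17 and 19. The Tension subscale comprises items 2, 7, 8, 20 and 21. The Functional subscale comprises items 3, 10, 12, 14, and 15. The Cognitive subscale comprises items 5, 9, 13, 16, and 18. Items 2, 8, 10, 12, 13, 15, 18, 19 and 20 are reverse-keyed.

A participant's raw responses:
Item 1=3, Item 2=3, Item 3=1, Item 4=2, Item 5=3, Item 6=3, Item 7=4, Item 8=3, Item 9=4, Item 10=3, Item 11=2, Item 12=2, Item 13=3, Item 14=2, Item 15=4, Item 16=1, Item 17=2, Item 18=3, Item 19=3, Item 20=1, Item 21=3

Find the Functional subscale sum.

9

Functional items: 3, 10, 12, 14, 15.
Of these, items 10, 12, & 15 are reverse-keyed; on a 1–4 scale, reversed = 5 − raw.
  item 3: 1
  item 10: 5 − 3 = 2
  item 12: 5 − 2 = 3
  item 14: 2
  item 15: 5 − 4 = 1
Sum = 1 + 2 + 3 + 2 + 1 = 9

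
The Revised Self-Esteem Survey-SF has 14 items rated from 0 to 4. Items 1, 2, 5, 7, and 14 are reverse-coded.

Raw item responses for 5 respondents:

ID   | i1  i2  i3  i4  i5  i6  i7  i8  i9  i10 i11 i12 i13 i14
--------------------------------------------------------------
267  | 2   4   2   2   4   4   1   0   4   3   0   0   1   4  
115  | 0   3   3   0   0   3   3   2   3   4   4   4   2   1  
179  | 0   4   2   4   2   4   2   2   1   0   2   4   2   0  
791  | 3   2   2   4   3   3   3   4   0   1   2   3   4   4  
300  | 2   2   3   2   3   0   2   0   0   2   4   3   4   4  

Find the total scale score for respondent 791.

Respondent 791 raw: 3, 2, 2, 4, 3, 3, 3, 4, 0, 1, 2, 3, 4, 4.
Reverse-coded (reversed = (0+4) − raw = 4 − raw):
  item 1: 4 − 3 = 1
  item 2: 4 − 2 = 2
  item 3: 2
  item 4: 4
  item 5: 4 − 3 = 1
  item 6: 3
  item 7: 4 − 3 = 1
  item 8: 4
  item 9: 0
  item 10: 1
  item 11: 2
  item 12: 3
  item 13: 4
  item 14: 4 − 4 = 0
Sum = 1 + 2 + 2 + 4 + 1 + 3 + 1 + 4 + 0 + 1 + 2 + 3 + 4 + 0 = 28

28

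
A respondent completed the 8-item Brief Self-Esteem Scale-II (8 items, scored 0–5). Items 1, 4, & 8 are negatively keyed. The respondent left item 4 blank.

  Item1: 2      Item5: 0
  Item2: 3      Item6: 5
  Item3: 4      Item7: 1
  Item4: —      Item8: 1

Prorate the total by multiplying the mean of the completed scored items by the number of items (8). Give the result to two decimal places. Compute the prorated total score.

Reverse-coded (reverse-coded value = 5 − response):
  item 1: 5 − 2 = 3
  item 8: 5 − 1 = 4
Completed scored items (7 of 8): 3, 3, 4, 0, 5, 1, 4; sum = 20.
Person mean = 20 / 7 ≈ 2.8571
Prorated total = (20 / 7) × 8 = 22.86 (to 2 dp)

22.86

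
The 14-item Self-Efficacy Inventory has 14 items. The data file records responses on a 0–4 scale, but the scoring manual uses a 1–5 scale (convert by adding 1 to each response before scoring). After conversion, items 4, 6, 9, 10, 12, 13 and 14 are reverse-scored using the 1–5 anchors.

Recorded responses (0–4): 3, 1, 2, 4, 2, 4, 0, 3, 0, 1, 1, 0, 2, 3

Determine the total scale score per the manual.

40

Convert to 1–5: 4, 2, 3, 5, 3, 5, 1, 4, 1, 2, 2, 1, 3, 4
Reverse-coded (reverse-coded value = 6 − response):
  item 4: 6 − 5 = 1
  item 6: 6 − 5 = 1
  item 9: 6 − 1 = 5
  item 10: 6 − 2 = 4
  item 12: 6 − 1 = 5
  item 13: 6 − 3 = 3
  item 14: 6 − 4 = 2
Scored: 4, 2, 3, 1, 3, 1, 1, 4, 5, 4, 2, 5, 3, 2
Total = 40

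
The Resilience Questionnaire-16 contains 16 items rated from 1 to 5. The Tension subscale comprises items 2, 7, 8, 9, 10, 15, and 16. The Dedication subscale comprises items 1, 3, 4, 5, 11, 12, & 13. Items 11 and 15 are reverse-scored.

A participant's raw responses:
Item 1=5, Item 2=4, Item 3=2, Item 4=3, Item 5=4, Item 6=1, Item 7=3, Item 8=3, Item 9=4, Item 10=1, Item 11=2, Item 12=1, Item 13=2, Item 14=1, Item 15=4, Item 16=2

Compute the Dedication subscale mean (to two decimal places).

Dedication items: 1, 3, 4, 5, 11, 12, 13.
Of these, item 11 is reverse-scored; reverse-coded value = 6 − response.
  item 1: 5
  item 3: 2
  item 4: 3
  item 5: 4
  item 11: 6 − 2 = 4
  item 12: 1
  item 13: 2
Sum = 5 + 2 + 3 + 4 + 4 + 1 + 2 = 21
Mean = 21 / 7 = 3.00

3.00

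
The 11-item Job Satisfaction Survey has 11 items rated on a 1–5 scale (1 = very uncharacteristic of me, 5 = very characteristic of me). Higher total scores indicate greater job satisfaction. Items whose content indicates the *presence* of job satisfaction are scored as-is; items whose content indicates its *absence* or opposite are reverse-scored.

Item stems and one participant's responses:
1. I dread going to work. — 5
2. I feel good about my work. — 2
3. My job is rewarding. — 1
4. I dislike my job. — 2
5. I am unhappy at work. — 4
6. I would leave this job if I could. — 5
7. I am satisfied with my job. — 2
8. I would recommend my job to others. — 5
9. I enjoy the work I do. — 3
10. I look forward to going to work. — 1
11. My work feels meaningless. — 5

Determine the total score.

Items 1, 4, 5, 6, 11 describe the absence/opposite of job satisfaction → reverse-score.
reversed = (1+5) − raw = 6 − raw.
  item 1: 6 − 5 = 1
  item 2: 2
  item 3: 1
  item 4: 6 − 2 = 4
  item 5: 6 − 4 = 2
  item 6: 6 − 5 = 1
  item 7: 2
  item 8: 5
  item 9: 3
  item 10: 1
  item 11: 6 − 5 = 1
Total = 1 + 2 + 1 + 4 + 2 + 1 + 2 + 5 + 3 + 1 + 1 = 23

23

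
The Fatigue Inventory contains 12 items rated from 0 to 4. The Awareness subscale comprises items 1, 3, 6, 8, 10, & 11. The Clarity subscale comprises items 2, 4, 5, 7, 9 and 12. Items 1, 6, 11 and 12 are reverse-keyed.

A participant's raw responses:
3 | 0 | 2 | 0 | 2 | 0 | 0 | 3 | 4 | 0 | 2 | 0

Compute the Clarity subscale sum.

Clarity items: 2, 4, 5, 7, 9, 12.
Of these, item 12 is reverse-keyed; reversed = (0+4) − raw = 4 − raw.
  item 2: 0
  item 4: 0
  item 5: 2
  item 7: 0
  item 9: 4
  item 12: 4 − 0 = 4
Sum = 0 + 0 + 2 + 0 + 4 + 4 = 10

10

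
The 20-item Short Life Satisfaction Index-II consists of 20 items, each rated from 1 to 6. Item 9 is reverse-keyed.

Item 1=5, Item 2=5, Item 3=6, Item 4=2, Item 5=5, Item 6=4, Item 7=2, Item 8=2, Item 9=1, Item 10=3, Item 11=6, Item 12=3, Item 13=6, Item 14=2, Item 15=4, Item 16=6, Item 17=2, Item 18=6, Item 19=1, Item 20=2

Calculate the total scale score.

Reversing item 9 with 7 − raw:
Total = 5 + 5 + 6 + 2 + 5 + 4 + 2 + 2 + (7−1) + 3 + 6 + 3 + 6 + 2 + 4 + 6 + 2 + 6 + 1 + 2
      = 5 + 5 + 6 + 2 + 5 + 4 + 2 + 2 + 6 + 3 + 6 + 3 + 6 + 2 + 4 + 6 + 2 + 6 + 1 + 2 = 78

78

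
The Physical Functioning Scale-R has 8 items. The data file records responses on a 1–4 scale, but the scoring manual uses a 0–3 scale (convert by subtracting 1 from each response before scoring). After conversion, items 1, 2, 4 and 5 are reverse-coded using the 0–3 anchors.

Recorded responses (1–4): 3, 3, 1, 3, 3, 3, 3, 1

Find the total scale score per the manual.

Convert to 0–3: 2, 2, 0, 2, 2, 2, 2, 0
Reverse-coded (reversed = (0+3) − raw = 3 − raw):
  item 1: 3 − 2 = 1
  item 2: 3 − 2 = 1
  item 4: 3 − 2 = 1
  item 5: 3 − 2 = 1
Scored: 1, 1, 0, 1, 1, 2, 2, 0
Total = 8

8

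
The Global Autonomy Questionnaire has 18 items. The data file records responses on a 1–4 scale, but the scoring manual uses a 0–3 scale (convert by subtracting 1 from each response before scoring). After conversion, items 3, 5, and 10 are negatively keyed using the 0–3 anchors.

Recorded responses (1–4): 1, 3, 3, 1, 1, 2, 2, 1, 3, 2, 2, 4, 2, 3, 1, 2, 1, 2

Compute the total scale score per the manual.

21

Convert to 0–3: 0, 2, 2, 0, 0, 1, 1, 0, 2, 1, 1, 3, 1, 2, 0, 1, 0, 1
Reverse-coded (reversed = (0+3) − raw = 3 − raw):
  item 3: 3 − 2 = 1
  item 5: 3 − 0 = 3
  item 10: 3 − 1 = 2
Scored: 0, 2, 1, 0, 3, 1, 1, 0, 2, 2, 1, 3, 1, 2, 0, 1, 0, 1
Total = 21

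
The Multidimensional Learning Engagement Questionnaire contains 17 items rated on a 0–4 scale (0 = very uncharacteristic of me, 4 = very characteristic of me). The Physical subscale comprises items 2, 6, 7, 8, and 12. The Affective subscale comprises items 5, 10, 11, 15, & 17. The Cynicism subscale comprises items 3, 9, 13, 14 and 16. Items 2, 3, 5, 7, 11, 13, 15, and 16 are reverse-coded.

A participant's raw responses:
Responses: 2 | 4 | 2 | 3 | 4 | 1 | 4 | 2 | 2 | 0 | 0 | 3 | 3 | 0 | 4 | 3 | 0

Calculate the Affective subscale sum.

Affective items: 5, 10, 11, 15, 17.
Of these, items 5, 11, and 15 are reverse-coded; on a 0–4 scale, reversed = 4 − raw.
  item 5: 4 − 4 = 0
  item 10: 0
  item 11: 4 − 0 = 4
  item 15: 4 − 4 = 0
  item 17: 0
Sum = 0 + 0 + 4 + 0 + 0 = 4

4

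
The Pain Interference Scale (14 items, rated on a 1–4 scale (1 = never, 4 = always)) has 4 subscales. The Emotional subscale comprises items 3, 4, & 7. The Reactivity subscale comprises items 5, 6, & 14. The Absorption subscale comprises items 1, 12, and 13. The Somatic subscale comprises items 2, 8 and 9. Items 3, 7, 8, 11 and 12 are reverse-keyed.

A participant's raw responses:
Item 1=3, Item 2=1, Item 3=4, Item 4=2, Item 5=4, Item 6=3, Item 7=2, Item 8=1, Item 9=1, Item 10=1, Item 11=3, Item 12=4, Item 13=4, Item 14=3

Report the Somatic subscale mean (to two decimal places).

Somatic items: 2, 8, 9.
Of these, item 8 is reverse-keyed; reverse-coded value = 5 − response.
  item 2: 1
  item 8: 5 − 1 = 4
  item 9: 1
Sum = 1 + 4 + 1 = 6
Mean = 6 / 3 = 2.00

2.00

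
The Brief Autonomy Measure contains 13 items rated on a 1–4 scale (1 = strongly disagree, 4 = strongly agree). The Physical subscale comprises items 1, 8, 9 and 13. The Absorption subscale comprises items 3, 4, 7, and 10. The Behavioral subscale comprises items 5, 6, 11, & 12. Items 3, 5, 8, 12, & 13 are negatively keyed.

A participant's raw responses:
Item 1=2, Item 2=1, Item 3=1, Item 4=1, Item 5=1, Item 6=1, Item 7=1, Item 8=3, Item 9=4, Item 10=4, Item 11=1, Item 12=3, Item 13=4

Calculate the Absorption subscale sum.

10

Absorption items: 3, 4, 7, 10.
Of these, item 3 is negatively keyed; reverse-coded value = 5 − response.
  item 3: 5 − 1 = 4
  item 4: 1
  item 7: 1
  item 10: 4
Sum = 4 + 1 + 1 + 4 = 10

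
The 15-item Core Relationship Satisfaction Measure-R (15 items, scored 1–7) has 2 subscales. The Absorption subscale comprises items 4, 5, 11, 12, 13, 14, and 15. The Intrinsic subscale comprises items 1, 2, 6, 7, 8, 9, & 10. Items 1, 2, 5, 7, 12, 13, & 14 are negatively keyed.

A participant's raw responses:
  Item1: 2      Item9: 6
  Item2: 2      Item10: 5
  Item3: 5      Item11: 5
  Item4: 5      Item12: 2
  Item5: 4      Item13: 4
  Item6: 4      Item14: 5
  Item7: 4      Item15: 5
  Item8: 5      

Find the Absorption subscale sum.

Absorption items: 4, 5, 11, 12, 13, 14, 15.
Of these, items 5, 12, 13, and 14 are negatively keyed; reversed = (1+7) − raw = 8 − raw.
  item 4: 5
  item 5: 8 − 4 = 4
  item 11: 5
  item 12: 8 − 2 = 6
  item 13: 8 − 4 = 4
  item 14: 8 − 5 = 3
  item 15: 5
Sum = 5 + 4 + 5 + 6 + 4 + 3 + 5 = 32

32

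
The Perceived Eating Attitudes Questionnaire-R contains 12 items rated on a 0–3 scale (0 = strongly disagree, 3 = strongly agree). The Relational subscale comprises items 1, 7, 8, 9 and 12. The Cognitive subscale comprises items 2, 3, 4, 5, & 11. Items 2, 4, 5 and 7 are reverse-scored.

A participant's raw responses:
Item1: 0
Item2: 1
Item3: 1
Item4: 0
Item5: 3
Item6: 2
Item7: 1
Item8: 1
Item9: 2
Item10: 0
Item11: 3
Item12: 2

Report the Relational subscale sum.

Relational items: 1, 7, 8, 9, 12.
Of these, item 7 is reverse-scored; reversed = (0+3) − raw = 3 − raw.
  item 1: 0
  item 7: 3 − 1 = 2
  item 8: 1
  item 9: 2
  item 12: 2
Sum = 0 + 2 + 1 + 2 + 2 = 7

7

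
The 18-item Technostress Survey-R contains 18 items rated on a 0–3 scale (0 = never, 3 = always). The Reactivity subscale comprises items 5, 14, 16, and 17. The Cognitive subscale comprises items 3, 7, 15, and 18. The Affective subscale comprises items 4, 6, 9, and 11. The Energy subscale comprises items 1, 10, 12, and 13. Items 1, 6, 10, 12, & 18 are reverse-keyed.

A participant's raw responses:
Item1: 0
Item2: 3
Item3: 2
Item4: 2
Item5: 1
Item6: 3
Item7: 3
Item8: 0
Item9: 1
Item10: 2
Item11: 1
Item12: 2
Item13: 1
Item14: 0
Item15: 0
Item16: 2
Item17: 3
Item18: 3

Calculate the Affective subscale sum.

4

Affective items: 4, 6, 9, 11.
Of these, item 6 is reverse-keyed; on a 0–3 scale, reversed = 3 − raw.
  item 4: 2
  item 6: 3 − 3 = 0
  item 9: 1
  item 11: 1
Sum = 2 + 0 + 1 + 1 = 4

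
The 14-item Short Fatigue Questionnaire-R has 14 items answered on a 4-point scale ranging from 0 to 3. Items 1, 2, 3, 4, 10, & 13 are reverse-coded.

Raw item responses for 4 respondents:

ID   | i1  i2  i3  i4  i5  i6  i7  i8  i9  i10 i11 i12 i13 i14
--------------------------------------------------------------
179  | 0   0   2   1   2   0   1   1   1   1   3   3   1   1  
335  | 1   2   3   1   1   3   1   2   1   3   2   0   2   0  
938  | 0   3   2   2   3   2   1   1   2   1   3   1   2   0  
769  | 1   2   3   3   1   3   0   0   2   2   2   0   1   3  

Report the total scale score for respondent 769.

Respondent 769 raw: 1, 2, 3, 3, 1, 3, 0, 0, 2, 2, 2, 0, 1, 3.
Reverse-coded (reverse-coded value = 3 − response):
  item 1: 3 − 1 = 2
  item 2: 3 − 2 = 1
  item 3: 3 − 3 = 0
  item 4: 3 − 3 = 0
  item 5: 1
  item 6: 3
  item 7: 0
  item 8: 0
  item 9: 2
  item 10: 3 − 2 = 1
  item 11: 2
  item 12: 0
  item 13: 3 − 1 = 2
  item 14: 3
Sum = 2 + 1 + 0 + 0 + 1 + 3 + 0 + 0 + 2 + 1 + 2 + 0 + 2 + 3 = 17

17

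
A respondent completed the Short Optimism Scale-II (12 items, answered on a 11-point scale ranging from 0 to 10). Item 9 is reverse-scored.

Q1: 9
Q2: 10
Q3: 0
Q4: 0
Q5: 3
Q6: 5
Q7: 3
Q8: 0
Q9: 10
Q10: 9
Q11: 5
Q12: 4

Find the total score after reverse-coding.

Reverse-coded items (reverse-coded value = 10 − response):
  item 9: 10 − 10 = 0
After reverse-coding: 9, 10, 0, 0, 3, 5, 3, 0, 0, 9, 5, 4
Total = 9 + 10 + 0 + 0 + 3 + 5 + 3 + 0 + 0 + 9 + 5 + 4 = 48

48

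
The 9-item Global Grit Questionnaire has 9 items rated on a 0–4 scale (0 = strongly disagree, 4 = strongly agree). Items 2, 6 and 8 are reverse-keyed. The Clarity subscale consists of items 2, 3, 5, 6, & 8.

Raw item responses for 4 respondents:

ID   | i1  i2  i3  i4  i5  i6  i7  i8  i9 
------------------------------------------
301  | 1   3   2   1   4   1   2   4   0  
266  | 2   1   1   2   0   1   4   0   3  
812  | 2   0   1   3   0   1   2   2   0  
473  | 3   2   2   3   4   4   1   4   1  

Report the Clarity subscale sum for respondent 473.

Respondent 473 raw: 3, 2, 2, 3, 4, 4, 1, 4, 1.
Clarity items: 2, 3, 5, 6, 8.
Reverse-coded (on a 0–4 scale, reversed = 4 − raw):
  item 2: 4 − 2 = 2
  item 3: 2
  item 5: 4
  item 6: 4 − 4 = 0
  item 8: 4 − 4 = 0
Sum = 2 + 2 + 4 + 0 + 0 = 8

8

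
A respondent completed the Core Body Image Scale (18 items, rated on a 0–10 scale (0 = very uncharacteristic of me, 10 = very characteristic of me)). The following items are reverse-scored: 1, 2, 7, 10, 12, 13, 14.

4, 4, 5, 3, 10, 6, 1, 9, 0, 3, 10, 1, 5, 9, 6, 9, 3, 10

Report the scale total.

114

Reverse-coded items (on a 0–10 scale, reversed = 10 − raw):
  item 1: 10 − 4 = 6
  item 2: 10 − 4 = 6
  item 7: 10 − 1 = 9
  item 10: 10 − 3 = 7
  item 12: 10 − 1 = 9
  item 13: 10 − 5 = 5
  item 14: 10 − 9 = 1
Scored items: 6, 6, 5, 3, 10, 6, 9, 9, 0, 7, 10, 9, 5, 1, 6, 9, 3, 10
Total = 6 + 6 + 5 + 3 + 10 + 6 + 9 + 9 + 0 + 7 + 10 + 9 + 5 + 1 + 6 + 9 + 3 + 10 = 114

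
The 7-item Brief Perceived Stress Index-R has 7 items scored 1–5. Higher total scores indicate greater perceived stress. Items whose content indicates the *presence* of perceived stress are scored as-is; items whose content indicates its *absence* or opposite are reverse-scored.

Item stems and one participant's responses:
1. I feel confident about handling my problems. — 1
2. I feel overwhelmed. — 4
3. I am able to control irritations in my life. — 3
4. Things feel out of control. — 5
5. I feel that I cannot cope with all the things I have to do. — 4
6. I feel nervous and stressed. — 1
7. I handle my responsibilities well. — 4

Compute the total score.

Items 1, 3, 7 describe the absence/opposite of perceived stress → reverse-score.
reversed = (1+5) − raw = 6 − raw.
  item 1: 6 − 1 = 5
  item 2: 4
  item 3: 6 − 3 = 3
  item 4: 5
  item 5: 4
  item 6: 1
  item 7: 6 − 4 = 2
Total = 5 + 4 + 3 + 5 + 4 + 1 + 2 = 24

24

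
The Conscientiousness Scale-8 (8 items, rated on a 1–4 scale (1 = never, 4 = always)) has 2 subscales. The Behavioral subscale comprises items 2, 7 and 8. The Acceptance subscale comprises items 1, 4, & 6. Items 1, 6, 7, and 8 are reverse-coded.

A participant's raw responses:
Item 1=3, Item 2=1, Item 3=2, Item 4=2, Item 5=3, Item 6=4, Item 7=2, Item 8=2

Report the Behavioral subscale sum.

Behavioral items: 2, 7, 8.
Of these, items 7 & 8 are reverse-coded; reverse-coded value = 5 − response.
  item 2: 1
  item 7: 5 − 2 = 3
  item 8: 5 − 2 = 3
Sum = 1 + 3 + 3 = 7

7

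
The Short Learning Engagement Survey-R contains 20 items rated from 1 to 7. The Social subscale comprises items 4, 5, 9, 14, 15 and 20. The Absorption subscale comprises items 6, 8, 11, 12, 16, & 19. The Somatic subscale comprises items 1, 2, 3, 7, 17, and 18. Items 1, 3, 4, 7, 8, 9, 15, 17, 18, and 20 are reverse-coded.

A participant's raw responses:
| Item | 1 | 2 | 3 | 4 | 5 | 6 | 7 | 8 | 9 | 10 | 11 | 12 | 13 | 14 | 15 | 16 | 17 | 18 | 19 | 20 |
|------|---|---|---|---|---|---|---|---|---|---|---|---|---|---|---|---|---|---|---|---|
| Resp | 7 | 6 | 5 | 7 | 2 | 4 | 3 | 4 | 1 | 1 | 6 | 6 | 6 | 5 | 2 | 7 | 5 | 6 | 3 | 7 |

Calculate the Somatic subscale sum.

20

Somatic items: 1, 2, 3, 7, 17, 18.
Of these, items 1, 3, 7, 17 and 18 are reverse-coded; on a 1–7 scale, reversed = 8 − raw.
  item 1: 8 − 7 = 1
  item 2: 6
  item 3: 8 − 5 = 3
  item 7: 8 − 3 = 5
  item 17: 8 − 5 = 3
  item 18: 8 − 6 = 2
Sum = 1 + 6 + 3 + 5 + 3 + 2 = 20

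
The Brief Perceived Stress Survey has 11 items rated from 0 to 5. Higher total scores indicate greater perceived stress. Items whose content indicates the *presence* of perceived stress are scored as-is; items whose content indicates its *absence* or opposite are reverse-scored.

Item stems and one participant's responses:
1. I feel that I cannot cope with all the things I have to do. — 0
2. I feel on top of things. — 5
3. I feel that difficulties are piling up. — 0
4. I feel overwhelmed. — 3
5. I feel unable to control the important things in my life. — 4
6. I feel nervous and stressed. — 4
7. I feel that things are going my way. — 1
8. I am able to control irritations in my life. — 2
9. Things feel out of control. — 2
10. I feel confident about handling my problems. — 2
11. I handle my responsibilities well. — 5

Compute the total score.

Items 2, 7, 8, 10, 11 describe the absence/opposite of perceived stress → reverse-score.
reverse-coded value = 5 − response.
  item 1: 0
  item 2: 5 − 5 = 0
  item 3: 0
  item 4: 3
  item 5: 4
  item 6: 4
  item 7: 5 − 1 = 4
  item 8: 5 − 2 = 3
  item 9: 2
  item 10: 5 − 2 = 3
  item 11: 5 − 5 = 0
Total = 0 + 0 + 0 + 3 + 4 + 4 + 4 + 3 + 2 + 3 + 0 = 23

23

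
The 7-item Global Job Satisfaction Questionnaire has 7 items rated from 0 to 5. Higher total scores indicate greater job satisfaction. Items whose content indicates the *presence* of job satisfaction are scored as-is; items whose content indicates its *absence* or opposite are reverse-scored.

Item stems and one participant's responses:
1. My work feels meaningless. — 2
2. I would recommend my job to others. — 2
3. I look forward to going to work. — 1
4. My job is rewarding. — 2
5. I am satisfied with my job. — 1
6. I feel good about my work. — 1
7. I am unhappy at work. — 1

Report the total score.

14

Items 1, 7 describe the absence/opposite of job satisfaction → reverse-score.
on a 0–5 scale, reversed = 5 − raw.
  item 1: 5 − 2 = 3
  item 2: 2
  item 3: 1
  item 4: 2
  item 5: 1
  item 6: 1
  item 7: 5 − 1 = 4
Total = 3 + 2 + 1 + 2 + 1 + 1 + 4 = 14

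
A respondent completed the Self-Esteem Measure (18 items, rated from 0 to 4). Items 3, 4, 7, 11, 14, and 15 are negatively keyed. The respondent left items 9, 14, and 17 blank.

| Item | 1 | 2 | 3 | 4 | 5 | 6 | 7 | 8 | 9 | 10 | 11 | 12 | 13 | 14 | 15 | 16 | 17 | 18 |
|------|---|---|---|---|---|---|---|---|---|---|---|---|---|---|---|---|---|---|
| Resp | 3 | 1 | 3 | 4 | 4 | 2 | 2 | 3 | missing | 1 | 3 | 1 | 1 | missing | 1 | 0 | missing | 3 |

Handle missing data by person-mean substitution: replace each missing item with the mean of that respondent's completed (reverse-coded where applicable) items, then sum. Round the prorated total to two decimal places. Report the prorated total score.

Reverse-coded (reverse-coded value = 4 − response):
  item 3: 4 − 3 = 1
  item 4: 4 − 4 = 0
  item 7: 4 − 2 = 2
  item 11: 4 − 3 = 1
  item 15: 4 − 1 = 3
Completed scored items (15 of 18): 3, 1, 1, 0, 4, 2, 2, 3, 1, 1, 1, 1, 3, 0, 3; sum = 26.
Person mean = 26 / 15 ≈ 1.7333
Prorated total = (26 / 15) × 18 = 31.20 (to 2 dp)

31.20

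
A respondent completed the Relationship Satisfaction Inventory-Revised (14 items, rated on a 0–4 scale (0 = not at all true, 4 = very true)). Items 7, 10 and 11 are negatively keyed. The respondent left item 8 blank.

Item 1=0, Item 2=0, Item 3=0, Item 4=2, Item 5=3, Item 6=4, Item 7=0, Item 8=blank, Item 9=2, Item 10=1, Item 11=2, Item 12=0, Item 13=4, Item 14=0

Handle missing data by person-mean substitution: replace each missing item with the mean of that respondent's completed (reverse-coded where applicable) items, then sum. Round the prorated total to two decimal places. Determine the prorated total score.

Reverse-coded (reverse-coded value = 4 − response):
  item 7: 4 − 0 = 4
  item 10: 4 − 1 = 3
  item 11: 4 − 2 = 2
Completed scored items (13 of 14): 0, 0, 0, 2, 3, 4, 4, 2, 3, 2, 0, 4, 0; sum = 24.
Person mean = 24 / 13 ≈ 1.8462
Prorated total = (24 / 13) × 14 = 25.85 (to 2 dp)

25.85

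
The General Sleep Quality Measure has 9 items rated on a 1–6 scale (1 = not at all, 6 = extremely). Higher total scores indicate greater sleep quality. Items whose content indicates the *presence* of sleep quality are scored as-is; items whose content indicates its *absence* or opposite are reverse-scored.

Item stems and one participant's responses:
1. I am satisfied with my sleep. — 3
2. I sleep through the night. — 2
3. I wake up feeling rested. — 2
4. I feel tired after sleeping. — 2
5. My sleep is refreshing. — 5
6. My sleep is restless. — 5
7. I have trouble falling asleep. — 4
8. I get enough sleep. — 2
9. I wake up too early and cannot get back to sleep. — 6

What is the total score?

Items 4, 6, 7, 9 describe the absence/opposite of sleep quality → reverse-score.
on a 1–6 scale, reversed = 7 − raw.
  item 1: 3
  item 2: 2
  item 3: 2
  item 4: 7 − 2 = 5
  item 5: 5
  item 6: 7 − 5 = 2
  item 7: 7 − 4 = 3
  item 8: 2
  item 9: 7 − 6 = 1
Total = 3 + 2 + 2 + 5 + 5 + 2 + 3 + 2 + 1 = 25

25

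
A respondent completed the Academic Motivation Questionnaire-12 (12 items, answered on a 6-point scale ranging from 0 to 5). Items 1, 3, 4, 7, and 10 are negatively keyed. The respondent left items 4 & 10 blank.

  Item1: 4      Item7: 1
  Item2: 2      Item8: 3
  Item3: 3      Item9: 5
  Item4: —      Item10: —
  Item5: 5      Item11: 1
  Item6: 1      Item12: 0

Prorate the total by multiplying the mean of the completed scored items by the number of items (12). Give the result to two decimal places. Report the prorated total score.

28.80

Reverse-coded (reversed = (0+5) − raw = 5 − raw):
  item 1: 5 − 4 = 1
  item 3: 5 − 3 = 2
  item 7: 5 − 1 = 4
Completed scored items (10 of 12): 1, 2, 2, 5, 1, 4, 3, 5, 1, 0; sum = 24.
Person mean = 24 / 10 ≈ 2.4000
Prorated total = (24 / 10) × 12 = 28.80 (to 2 dp)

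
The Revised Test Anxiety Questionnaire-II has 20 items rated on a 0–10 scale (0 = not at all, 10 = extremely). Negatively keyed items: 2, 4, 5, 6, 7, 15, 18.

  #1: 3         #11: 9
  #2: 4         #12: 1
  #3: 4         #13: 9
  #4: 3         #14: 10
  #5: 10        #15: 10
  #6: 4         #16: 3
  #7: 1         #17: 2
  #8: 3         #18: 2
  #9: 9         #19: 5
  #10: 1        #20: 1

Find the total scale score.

Raw sum = 94. Negatively keyed items: 2, 4, 5, 6, 7, 15, 18; their raw sum = 34.
Each reversal replaces raw with 10 − raw, changing the total by 10 − 2·raw per item.
Total = 94 + 7·10 − 2·34 = 94 + 70 − 68 = 96

96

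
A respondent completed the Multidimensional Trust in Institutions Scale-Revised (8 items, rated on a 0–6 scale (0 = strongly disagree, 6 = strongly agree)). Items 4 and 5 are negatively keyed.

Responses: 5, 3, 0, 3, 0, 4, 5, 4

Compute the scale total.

30

Raw sum = 24. Negatively keyed items: 4, 5; their raw sum = 3.
Each reversal replaces raw with 6 − raw, changing the total by 6 − 2·raw per item.
Total = 24 + 2·6 − 2·3 = 24 + 12 − 6 = 30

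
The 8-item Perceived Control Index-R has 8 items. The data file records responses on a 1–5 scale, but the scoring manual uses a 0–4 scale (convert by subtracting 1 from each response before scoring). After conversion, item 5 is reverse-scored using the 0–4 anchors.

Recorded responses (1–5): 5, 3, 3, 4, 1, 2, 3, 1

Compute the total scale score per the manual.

18

Convert to 0–4: 4, 2, 2, 3, 0, 1, 2, 0
Reverse-coded (reversed = (0+4) − raw = 4 − raw):
  item 5: 4 − 0 = 4
Scored: 4, 2, 2, 3, 4, 1, 2, 0
Total = 18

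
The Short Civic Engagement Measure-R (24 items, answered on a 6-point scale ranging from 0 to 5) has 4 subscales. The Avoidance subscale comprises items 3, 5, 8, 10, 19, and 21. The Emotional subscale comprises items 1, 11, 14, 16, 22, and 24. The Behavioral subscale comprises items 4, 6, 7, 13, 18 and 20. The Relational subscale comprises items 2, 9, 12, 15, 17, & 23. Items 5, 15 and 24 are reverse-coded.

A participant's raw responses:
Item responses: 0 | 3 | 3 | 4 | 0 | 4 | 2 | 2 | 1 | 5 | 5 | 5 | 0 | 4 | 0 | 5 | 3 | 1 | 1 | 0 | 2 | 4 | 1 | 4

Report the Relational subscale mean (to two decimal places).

3.00

Relational items: 2, 9, 12, 15, 17, 23.
Of these, item 15 is reverse-coded; on a 0–5 scale, reversed = 5 − raw.
  item 2: 3
  item 9: 1
  item 12: 5
  item 15: 5 − 0 = 5
  item 17: 3
  item 23: 1
Sum = 3 + 1 + 5 + 5 + 3 + 1 = 18
Mean = 18 / 6 = 3.00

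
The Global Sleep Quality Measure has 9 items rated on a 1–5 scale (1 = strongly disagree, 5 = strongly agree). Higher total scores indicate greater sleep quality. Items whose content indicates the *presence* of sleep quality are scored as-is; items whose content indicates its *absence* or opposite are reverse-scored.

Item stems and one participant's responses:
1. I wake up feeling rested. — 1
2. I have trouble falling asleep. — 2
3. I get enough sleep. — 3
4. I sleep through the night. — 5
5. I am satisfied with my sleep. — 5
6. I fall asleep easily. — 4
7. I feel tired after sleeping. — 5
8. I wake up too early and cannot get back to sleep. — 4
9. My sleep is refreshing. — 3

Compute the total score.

28

Items 2, 7, 8 describe the absence/opposite of sleep quality → reverse-score.
reversed = (1+5) − raw = 6 − raw.
  item 1: 1
  item 2: 6 − 2 = 4
  item 3: 3
  item 4: 5
  item 5: 5
  item 6: 4
  item 7: 6 − 5 = 1
  item 8: 6 − 4 = 2
  item 9: 3
Total = 1 + 4 + 3 + 5 + 5 + 4 + 1 + 2 + 3 = 28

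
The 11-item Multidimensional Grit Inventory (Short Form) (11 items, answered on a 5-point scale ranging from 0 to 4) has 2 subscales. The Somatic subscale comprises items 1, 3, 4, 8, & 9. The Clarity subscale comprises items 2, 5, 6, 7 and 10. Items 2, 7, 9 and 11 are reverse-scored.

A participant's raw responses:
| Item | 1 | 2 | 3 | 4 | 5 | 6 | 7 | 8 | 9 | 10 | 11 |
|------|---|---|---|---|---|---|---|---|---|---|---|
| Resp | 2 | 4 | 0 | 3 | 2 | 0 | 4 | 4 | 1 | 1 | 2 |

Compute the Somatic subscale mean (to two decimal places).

Somatic items: 1, 3, 4, 8, 9.
Of these, item 9 is reverse-scored; reverse-coded value = 4 − response.
  item 1: 2
  item 3: 0
  item 4: 3
  item 8: 4
  item 9: 4 − 1 = 3
Sum = 2 + 0 + 3 + 4 + 3 = 12
Mean = 12 / 5 = 2.40

2.40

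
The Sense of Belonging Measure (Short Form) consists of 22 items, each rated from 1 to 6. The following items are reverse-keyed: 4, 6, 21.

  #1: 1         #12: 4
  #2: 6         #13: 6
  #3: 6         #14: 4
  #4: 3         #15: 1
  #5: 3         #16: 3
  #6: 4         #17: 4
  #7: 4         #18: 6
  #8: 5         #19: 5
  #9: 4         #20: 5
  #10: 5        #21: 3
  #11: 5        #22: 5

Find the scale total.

Reverse-coded items (reversed = (1+6) − raw = 7 − raw):
  item 4: 7 − 3 = 4
  item 6: 7 − 4 = 3
  item 21: 7 − 3 = 4
Scored items: 1, 6, 6, 4, 3, 3, 4, 5, 4, 5, 5, 4, 6, 4, 1, 3, 4, 6, 5, 5, 4, 5
Total = 1 + 6 + 6 + 4 + 3 + 3 + 4 + 5 + 4 + 5 + 5 + 4 + 6 + 4 + 1 + 3 + 4 + 6 + 5 + 5 + 4 + 5 = 93

93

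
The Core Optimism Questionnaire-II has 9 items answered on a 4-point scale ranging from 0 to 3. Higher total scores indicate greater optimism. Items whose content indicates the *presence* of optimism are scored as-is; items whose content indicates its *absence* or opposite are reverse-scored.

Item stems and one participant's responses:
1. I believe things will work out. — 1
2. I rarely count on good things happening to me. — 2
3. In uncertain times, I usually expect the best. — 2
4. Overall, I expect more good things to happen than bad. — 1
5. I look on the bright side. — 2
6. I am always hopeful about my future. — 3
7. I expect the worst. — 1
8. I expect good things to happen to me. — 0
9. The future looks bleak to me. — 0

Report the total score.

15

Items 2, 7, 9 describe the absence/opposite of optimism → reverse-score.
reverse-coded value = 3 − response.
  item 1: 1
  item 2: 3 − 2 = 1
  item 3: 2
  item 4: 1
  item 5: 2
  item 6: 3
  item 7: 3 − 1 = 2
  item 8: 0
  item 9: 3 − 0 = 3
Total = 1 + 1 + 2 + 1 + 2 + 3 + 2 + 0 + 3 = 15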